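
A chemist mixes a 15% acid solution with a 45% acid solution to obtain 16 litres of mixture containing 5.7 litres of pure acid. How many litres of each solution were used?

Let a = litres of solution A, b = litres of solution B.
  a + b = 16
  (3/20)a + (9/20)b = 57/10
Row-reduce the augmented matrix:
R2 ← R2 − 3/20·R1.
R2 ← R2 / (3/10).
R1 ← R1 − 1·R2.
Reading off the reduced rows gives a = 5, b = 11.

litres of solution A: 5, litres of solution B: 11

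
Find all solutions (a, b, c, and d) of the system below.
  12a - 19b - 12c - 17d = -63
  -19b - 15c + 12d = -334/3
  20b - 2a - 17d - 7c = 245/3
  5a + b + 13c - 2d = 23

a = -3, b = 7/3, c = 7/3, d = -8/3

Row-reduce the augmented matrix:
R1 ← R1 / (12).
R3 ← R3 + 2·R1.
R4 ← R4 − 5·R1.
R2 ← R2 / (-19).
R1 ← R1 + 19/12·R2.
R3 ← R3 − 101/6·R2.
R4 ← R4 − 107/12·R2.
R3 ← R3 / (-847/38).
R1 ← R1 − 1/4·R3.
R2 ← R2 − 15/19·R3.
R4 ← R4 − 833/76·R3.
R4 ← R4 / (749/121).
R1 ← R1 + 6403/2541·R4.
R2 ← R2 + 811/847·R4.
R3 ← R3 − 1049/2541·R4.
Reading off the reduced rows gives a = -3, b = 7/3, c = 7/3, d = -8/3.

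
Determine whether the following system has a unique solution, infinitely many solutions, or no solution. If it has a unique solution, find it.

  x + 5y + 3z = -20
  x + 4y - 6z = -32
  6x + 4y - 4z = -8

x = 4, y = -6, z = 2

Row-reduce the augmented matrix:
R2 ← R2 − 1·R1.
R3 ← R3 − 6·R1.
R2 ← R2 / (-1).
R1 ← R1 − 5·R2.
R3 ← R3 + 26·R2.
R3 ← R3 / (212).
R1 ← R1 + 42·R3.
R2 ← R2 − 9·R3.
Reading off the reduced rows gives x = 4, y = -6, z = 2.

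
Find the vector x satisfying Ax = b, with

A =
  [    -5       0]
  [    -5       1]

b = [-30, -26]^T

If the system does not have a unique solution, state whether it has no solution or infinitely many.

Row-reduce the augmented matrix:
R1 ← R1 / (-5).
R2 ← R2 + 5·R1.
Reading off the reduced rows gives x_1 = 6, x_2 = 4.

x_1 = 6, x_2 = 4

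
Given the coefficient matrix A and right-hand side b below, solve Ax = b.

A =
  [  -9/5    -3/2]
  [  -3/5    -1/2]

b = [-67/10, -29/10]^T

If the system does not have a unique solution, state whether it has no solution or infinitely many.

Row-reduce:
R1 ← R1 / (-9/5).
R2 ← R2 + 3/5·R1.
Row 2 reduces to 0 = -2/3, a contradiction. The system is inconsistent.

no solution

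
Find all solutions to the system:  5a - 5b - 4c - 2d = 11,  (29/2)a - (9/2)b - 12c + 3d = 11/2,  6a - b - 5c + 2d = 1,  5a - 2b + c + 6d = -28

no solution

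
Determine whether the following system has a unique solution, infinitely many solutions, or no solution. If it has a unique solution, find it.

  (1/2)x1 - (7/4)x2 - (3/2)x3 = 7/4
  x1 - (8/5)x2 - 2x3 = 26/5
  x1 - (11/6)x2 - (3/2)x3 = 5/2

x1 = 2, x2 = 3, x3 = -4

Row-reduce the augmented matrix:
R1 ← R1 / (1/2).
R2 ← R2 − 1·R1.
R3 ← R3 − 1·R1.
R2 ← R2 / (19/10).
R1 ← R1 + 7/2·R2.
R3 ← R3 − 5/3·R2.
R3 ← R3 / (71/114).
R1 ← R1 + 22/19·R3.
R2 ← R2 − 10/19·R3.
Reading off the reduced rows gives x1 = 2, x2 = 3, x3 = -4.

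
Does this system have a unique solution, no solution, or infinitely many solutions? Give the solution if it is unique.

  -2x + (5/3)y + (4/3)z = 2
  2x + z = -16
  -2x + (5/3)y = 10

x = -5, y = 0, z = -6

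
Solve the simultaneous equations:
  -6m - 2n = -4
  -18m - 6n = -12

Row-reduce:
R1 ← R1 / (-6).
R2 ← R2 + 18·R1.
Rank is 1 with 2 unknowns, leaving n free.

infinitely many solutions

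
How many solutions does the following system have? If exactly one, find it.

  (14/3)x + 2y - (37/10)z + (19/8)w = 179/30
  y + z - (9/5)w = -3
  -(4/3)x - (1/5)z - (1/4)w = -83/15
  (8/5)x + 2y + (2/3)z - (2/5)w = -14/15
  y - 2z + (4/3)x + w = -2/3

Row-reduce:
R1 ← R1 / (14/3).
R3 ← R3 + 4/3·R1.
R4 ← R4 − 8/5·R1.
R5 ← R5 − 4/3·R1.
R1 ← R1 − 3/7·R2.
R3 ← R3 − 4/7·R2.
R4 ← R4 − 46/35·R2.
R5 ← R5 − 3/7·R2.
R3 ← R3 / (-64/35).
R1 ← R1 + 171/140·R3.
R2 ← R2 − 1·R3.
R4 ← R4 − 326/525·R3.
R5 ← R5 + 48/35·R3.
R4 ← R4 / (1317/800).
R1 ← R1 − 393/1280·R4.
R2 ← R2 + 321/320·R4.
R3 ← R3 + 51/64·R4.
Row 5 reduces to 0 = 1/2, a contradiction. The system is inconsistent.

no solution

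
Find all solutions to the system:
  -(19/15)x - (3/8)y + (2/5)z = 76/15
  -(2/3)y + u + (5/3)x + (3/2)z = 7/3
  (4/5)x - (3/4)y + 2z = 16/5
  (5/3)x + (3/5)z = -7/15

no solution

Row-reduce:
R1 ← R1 / (-19/15).
R2 ← R2 − 5/3·R1.
R3 ← R3 − 4/5·R1.
R4 ← R4 − 5/3·R1.
R2 ← R2 / (-529/456).
R1 ← R1 − 45/152·R2.
R3 ← R3 + 75/76·R2.
R4 ← R4 + 75/152·R2.
R3 ← R3 / (1399/2645).
R1 ← R1 − 213/1058·R3.
R2 ← R2 + 924/529·R3.
R4 ← R4 − 1399/5290·R3.
Row 4 reduces to 0 = 3, a contradiction. The system is inconsistent.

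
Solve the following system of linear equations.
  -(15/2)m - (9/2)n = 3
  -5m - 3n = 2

Row-reduce:
R1 ← R1 / (-15/2).
R2 ← R2 + 5·R1.
Rank is 1 with 2 unknowns, leaving n free.

infinitely many solutions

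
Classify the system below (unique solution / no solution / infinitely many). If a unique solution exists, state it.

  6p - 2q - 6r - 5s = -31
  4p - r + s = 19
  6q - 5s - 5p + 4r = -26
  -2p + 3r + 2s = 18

Row-reduce the augmented matrix:
R1 ← R1 / (6).
R2 ← R2 − 4·R1.
R3 ← R3 + 5·R1.
R4 ← R4 + 2·R1.
R2 ← R2 / (4/3).
R1 ← R1 + 1/3·R2.
R3 ← R3 − 13/3·R2.
R4 ← R4 + 2/3·R2.
R3 ← R3 / (-43/4).
R1 ← R1 + 1/4·R3.
R2 ← R2 − 9/4·R3.
R4 ← R4 − 5/2·R3.
R4 ← R4 / (-125/43).
R1 ← R1 − 34/43·R4.
R2 ← R2 + 139/86·R4.
R3 ← R3 − 93/43·R4.
Reading off the reduced rows gives p = 5, q = 0, r = 6, s = 5.

p = 5, q = 0, r = 6, s = 5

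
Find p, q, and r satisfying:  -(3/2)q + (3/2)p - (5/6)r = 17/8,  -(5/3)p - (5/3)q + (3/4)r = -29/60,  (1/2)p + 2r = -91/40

p = 1/4, q = -1/2, r = -6/5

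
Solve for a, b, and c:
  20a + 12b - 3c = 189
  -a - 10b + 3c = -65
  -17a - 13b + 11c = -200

Row-reduce the augmented matrix:
R1 ← R1 / (20).
R2 ← R2 + 1·R1.
R3 ← R3 + 17·R1.
R2 ← R2 / (-47/5).
R1 ← R1 − 3/5·R2.
R3 ← R3 + 14/5·R2.
R3 ← R3 / (1429/188).
R1 ← R1 − 3/94·R3.
R2 ← R2 + 57/188·R3.
Reading off the reduced rows gives a = 6, b = 5, c = -3.

a = 6, b = 5, c = -3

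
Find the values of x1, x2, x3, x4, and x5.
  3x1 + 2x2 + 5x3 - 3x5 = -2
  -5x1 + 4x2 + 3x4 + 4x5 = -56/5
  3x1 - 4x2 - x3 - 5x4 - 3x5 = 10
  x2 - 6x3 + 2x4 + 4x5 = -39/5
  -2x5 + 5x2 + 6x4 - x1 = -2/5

x1 = -1, x2 = -2, x3 = -1/2, x4 = 3/5, x5 = -5/2

Row-reduce the augmented matrix:
R1 ← R1 / (3).
R2 ← R2 + 5·R1.
R3 ← R3 − 3·R1.
R5 ← R5 + 1·R1.
R2 ← R2 / (22/3).
R1 ← R1 − 2/3·R2.
R3 ← R3 + 6·R2.
R4 ← R4 − 1·R2.
R5 ← R5 − 17/3·R2.
R3 ← R3 / (9/11).
R1 ← R1 − 10/11·R3.
R2 ← R2 − 25/22·R3.
R4 ← R4 + 157/22·R3.
R5 ← R5 + 105/22·R3.
R4 ← R4 / (-371/18).
R1 ← R1 − 23/9·R4.
R2 ← R2 − 71/18·R4.
R3 ← R3 + 28/9·R4.
R5 ← R5 + 67/6·R4.
R5 ← R5 / (-1994/371).
R1 ← R1 + 138/371·R5.
R2 ← R2 − 158/371·R5.
R3 ← R3 + 29/53·R5.
R4 ← R4 − 54/371·R5.
Reading off the reduced rows gives x1 = -1, x2 = -2, x3 = -1/2, x4 = 3/5, x5 = -5/2.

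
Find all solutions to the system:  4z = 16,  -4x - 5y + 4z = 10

infinitely many solutions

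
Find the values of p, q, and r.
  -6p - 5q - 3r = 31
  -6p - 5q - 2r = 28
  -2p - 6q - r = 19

p = -2, q = -2, r = -3

Row-reduce the augmented matrix:
R1 ← R1 / (-6).
R2 ← R2 + 6·R1.
R3 ← R3 + 2·R1.
Swap R2 and R3.
R2 ← R2 / (-13/3).
R1 ← R1 − 5/6·R2.
R1 ← R1 − 1/2·R3.
Reading off the reduced rows gives p = -2, q = -2, r = -3.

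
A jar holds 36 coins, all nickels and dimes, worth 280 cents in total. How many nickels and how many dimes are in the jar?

nickels: 16, dimes: 20

Let n = nickels, d = dimes.
  n + d = 36
  5n + 10d = 280
From equation 1: n = 36 − d.
Substitute into equation 2 and solve: d = 20.
Then n = 16.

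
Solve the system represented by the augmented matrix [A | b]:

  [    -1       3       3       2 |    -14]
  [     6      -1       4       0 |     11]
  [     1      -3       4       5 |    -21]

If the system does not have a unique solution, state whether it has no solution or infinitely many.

Row-reduce:
R1 ← R1 / (-1).
R2 ← R2 − 6·R1.
R3 ← R3 − 1·R1.
R2 ← R2 / (17).
R1 ← R1 + 3·R2.
R3 ← R3 / (7).
R1 ← R1 − 15/17·R3.
R2 ← R2 − 22/17·R3.
Rank is 3 with 4 unknowns, leaving x_4 free.

infinitely many solutions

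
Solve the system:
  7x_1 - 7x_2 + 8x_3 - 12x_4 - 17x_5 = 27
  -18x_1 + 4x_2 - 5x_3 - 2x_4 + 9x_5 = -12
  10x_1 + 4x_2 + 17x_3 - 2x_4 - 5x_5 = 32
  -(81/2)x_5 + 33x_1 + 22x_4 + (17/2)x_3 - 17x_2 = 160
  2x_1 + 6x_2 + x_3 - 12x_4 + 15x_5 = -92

Row-reduce:
R1 ← R1 / (7).
R2 ← R2 + 18·R1.
R3 ← R3 − 10·R1.
R4 ← R4 − 33·R1.
R5 ← R5 − 2·R1.
R2 ← R2 / (-14).
R1 ← R1 + 1·R2.
R3 ← R3 − 14·R2.
R4 ← R4 − 16·R2.
R5 ← R5 − 8·R2.
R3 ← R3 / (148/7).
R1 ← R1 − 3/98·R3.
R2 ← R2 + 109/98·R3.
R4 ← R4 + 1119/98·R3.
R5 ← R5 − 373/49·R3.
R4 ← R4 / (16293/518).
R1 ← R1 − 341/518·R4.
R2 ← R2 − 733/518·R4.
R3 ← R3 + 31/37·R4.
R5 ← R5 + 5431/259·R4.
Row 5 reduces to 0 = -4/3, a contradiction. The system is inconsistent.

no solution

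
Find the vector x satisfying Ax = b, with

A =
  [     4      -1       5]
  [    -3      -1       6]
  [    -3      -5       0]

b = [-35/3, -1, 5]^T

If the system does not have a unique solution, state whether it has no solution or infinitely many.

x_1 = -5/3, x_2 = 0, x_3 = -1

Row-reduce the augmented matrix:
R1 ← R1 / (4).
R2 ← R2 + 3·R1.
R3 ← R3 + 3·R1.
R2 ← R2 / (-7/4).
R1 ← R1 + 1/4·R2.
R3 ← R3 + 23/4·R2.
R3 ← R3 / (-198/7).
R1 ← R1 + 1/7·R3.
R2 ← R2 + 39/7·R3.
Reading off the reduced rows gives x_1 = -5/3, x_2 = 0, x_3 = -1.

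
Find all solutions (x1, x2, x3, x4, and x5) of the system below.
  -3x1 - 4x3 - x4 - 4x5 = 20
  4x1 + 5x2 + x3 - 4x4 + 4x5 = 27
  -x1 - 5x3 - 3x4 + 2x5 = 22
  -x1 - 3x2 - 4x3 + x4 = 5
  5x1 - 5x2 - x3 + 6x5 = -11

Row-reduce the augmented matrix:
R1 ← R1 / (-3).
R2 ← R2 − 4·R1.
R3 ← R3 + 1·R1.
R4 ← R4 + 1·R1.
R5 ← R5 − 5·R1.
R2 ← R2 / (5).
R4 ← R4 + 3·R2.
R5 ← R5 + 5·R2.
R3 ← R3 / (-11/3).
R1 ← R1 − 4/3·R3.
R2 ← R2 + 13/15·R3.
R4 ← R4 + 79/15·R3.
R5 ← R5 + 12·R3.
R4 ← R4 / (108/55).
R1 ← R1 + 7/11·R4.
R2 ← R2 + 24/55·R4.
R3 ← R3 − 8/11·R4.
R5 ← R5 − 19/11·R4.
R5 ← R5 / (-55/6).
R1 ← R1 − 7/6·R5.
R2 ← R2 + 2·R5.
R3 ← R3 − 2/3·R5.
R4 ← R4 + 13/6·R5.
Reading off the reduced rows gives x1 = 4, x2 = 5, x3 = -6, x4 = 0, x5 = -2.

x1 = 4, x2 = 5, x3 = -6, x4 = 0, x5 = -2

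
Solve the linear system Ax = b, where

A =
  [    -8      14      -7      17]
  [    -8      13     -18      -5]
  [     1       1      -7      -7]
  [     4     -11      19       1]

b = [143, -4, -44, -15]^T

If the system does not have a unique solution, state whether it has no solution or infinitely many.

x_1 = 1, x_2 = 4, x_3 = 1, x_4 = 6

Row-reduce the augmented matrix:
R1 ← R1 / (-8).
R2 ← R2 + 8·R1.
R3 ← R3 − 1·R1.
R4 ← R4 − 4·R1.
R2 ← R2 / (-1).
R1 ← R1 + 7/4·R2.
R3 ← R3 − 11/4·R2.
R4 ← R4 + 4·R2.
R3 ← R3 / (-305/8).
R1 ← R1 − 161/8·R3.
R2 ← R2 − 11·R3.
R4 ← R4 − 119/2·R3.
R4 ← R4 / (-1381/305).
R1 ← R1 − 569/305·R4.
R2 ← R2 − 957/305·R4.
R3 ← R3 − 523/305·R4.
Reading off the reduced rows gives x_1 = 1, x_2 = 4, x_3 = 1, x_4 = 6.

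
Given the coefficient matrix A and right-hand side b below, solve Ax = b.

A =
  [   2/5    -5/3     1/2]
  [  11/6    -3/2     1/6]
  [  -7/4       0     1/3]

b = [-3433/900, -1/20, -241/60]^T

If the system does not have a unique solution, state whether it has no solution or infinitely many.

x_1 = 11/5, x_2 = 8/3, x_3 = -1/2

Row-reduce the augmented matrix:
R1 ← R1 / (2/5).
R2 ← R2 − 11/6·R1.
R3 ← R3 + 7/4·R1.
R2 ← R2 / (221/36).
R1 ← R1 + 25/6·R2.
R3 ← R3 + 175/24·R2.
R3 ← R3 / (-1/312).
R1 ← R1 + 5/26·R3.
R2 ← R2 + 9/26·R3.
Reading off the reduced rows gives x_1 = 11/5, x_2 = 8/3, x_3 = -1/2.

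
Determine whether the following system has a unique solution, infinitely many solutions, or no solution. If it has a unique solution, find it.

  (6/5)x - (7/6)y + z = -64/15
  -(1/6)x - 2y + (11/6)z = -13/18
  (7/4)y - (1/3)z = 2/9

Row-reduce the augmented matrix:
R1 ← R1 / (6/5).
R2 ← R2 + 1/6·R1.
R2 ← R2 / (-467/216).
R1 ← R1 + 35/36·R2.
R3 ← R3 − 7/4·R2.
R3 ← R3 / (3539/2802).
R1 ← R1 + 25/467·R3.
R2 ← R2 + 426/467·R3.
Reading off the reduced rows gives x = -3, y = 0, z = -2/3.

x = -3, y = 0, z = -2/3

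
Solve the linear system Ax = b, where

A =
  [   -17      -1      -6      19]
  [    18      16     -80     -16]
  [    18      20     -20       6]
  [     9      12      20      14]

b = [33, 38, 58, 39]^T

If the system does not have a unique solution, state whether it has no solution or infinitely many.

infinitely many solutions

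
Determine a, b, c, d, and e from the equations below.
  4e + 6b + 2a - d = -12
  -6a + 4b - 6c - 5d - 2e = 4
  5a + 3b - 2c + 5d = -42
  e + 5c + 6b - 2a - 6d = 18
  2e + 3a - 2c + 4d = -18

Row-reduce the augmented matrix:
R1 ← R1 / (2).
R2 ← R2 + 6·R1.
R3 ← R3 − 5·R1.
R4 ← R4 + 2·R1.
R5 ← R5 − 3·R1.
R2 ← R2 / (22).
R1 ← R1 − 3·R2.
R3 ← R3 + 12·R2.
R4 ← R4 − 12·R2.
R5 ← R5 + 9·R2.
R3 ← R3 / (-58/11).
R1 ← R1 − 9/11·R3.
R2 ← R2 + 3/11·R3.
R4 ← R4 − 91/11·R3.
R5 ← R5 + 49/11·R3.
R4 ← R4 / (265/116).
R1 ← R1 − 125/116·R4.
R2 ← R2 + 61/116·R4.
R3 ← R3 + 69/116·R4.
R5 ← R5 + 49/116·R4.
R5 ← R5 / (134/53).
R1 ← R1 − 186/53·R5.
R2 ← R2 + 56/53·R5.
R3 ← R3 + 59/53·R5.
R4 ← R4 + 176/53·R5.
Reading off the reduced rows gives a = -6, b = -2, c = 3, d = 0, e = 3.

a = -6, b = -2, c = 3, d = 0, e = 3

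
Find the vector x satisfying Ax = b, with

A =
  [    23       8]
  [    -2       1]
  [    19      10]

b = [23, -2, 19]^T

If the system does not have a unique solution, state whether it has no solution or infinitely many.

x_1 = 1, x_2 = 0

Row-reduce the augmented matrix:
R1 ← R1 / (23).
R2 ← R2 + 2·R1.
R3 ← R3 − 19·R1.
R2 ← R2 / (39/23).
R1 ← R1 − 8/23·R2.
R3 ← R3 − 78/23·R2.
R3 reduces to 0 = 0, so the extra equation is consistent.
Reading off the reduced rows gives x_1 = 1, x_2 = 0.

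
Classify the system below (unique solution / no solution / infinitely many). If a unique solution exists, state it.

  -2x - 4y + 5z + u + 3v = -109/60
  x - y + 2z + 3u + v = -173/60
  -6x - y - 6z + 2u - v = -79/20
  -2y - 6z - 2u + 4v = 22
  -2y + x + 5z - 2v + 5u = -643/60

x = 11/5, y = -11/4, z = -7/4, u = -5/3, v = 2/3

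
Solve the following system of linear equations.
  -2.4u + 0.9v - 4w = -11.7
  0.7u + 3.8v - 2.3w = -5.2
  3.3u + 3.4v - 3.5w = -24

Row-reduce the augmented matrix:
R1 ← R1 / (-12/5).
R2 ← R2 − 7/10·R1.
R3 ← R3 − 33/10·R1.
R2 ← R2 / (65/16).
R1 ← R1 + 3/8·R2.
R3 ← R3 − 371/80·R2.
R3 ← R3 / (-1891/375).
R1 ← R1 − 101/75·R3.
R2 ← R2 + 64/75·R3.
Reading off the reduced rows gives u = -4, v = 3, w = 6.

u = -4, v = 3, w = 6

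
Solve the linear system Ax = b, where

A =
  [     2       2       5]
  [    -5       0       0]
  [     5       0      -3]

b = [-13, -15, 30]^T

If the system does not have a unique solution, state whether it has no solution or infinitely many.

x_1 = 3, x_2 = 3, x_3 = -5

Row-reduce the augmented matrix:
R1 ← R1 / (2).
R2 ← R2 + 5·R1.
R3 ← R3 − 5·R1.
R2 ← R2 / (5).
R1 ← R1 − 1·R2.
R3 ← R3 + 5·R2.
R3 ← R3 / (-3).
R2 ← R2 − 5/2·R3.
Reading off the reduced rows gives x_1 = 3, x_2 = 3, x_3 = -5.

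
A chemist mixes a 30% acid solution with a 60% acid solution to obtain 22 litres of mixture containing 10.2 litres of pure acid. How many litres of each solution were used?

Let a = litres of solution A, b = litres of solution B.
  a + b = 22
  (3/5)b + (3/10)a = 51/5
Row-reduce the augmented matrix:
R2 ← R2 − 3/10·R1.
R2 ← R2 / (3/10).
R1 ← R1 − 1·R2.
Reading off the reduced rows gives a = 10, b = 12.

litres of solution A: 10, litres of solution B: 12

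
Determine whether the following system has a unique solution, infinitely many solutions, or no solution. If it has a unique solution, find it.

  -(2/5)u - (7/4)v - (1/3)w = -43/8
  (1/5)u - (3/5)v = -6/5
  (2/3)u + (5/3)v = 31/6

u = 3/2, v = 5/2, w = 6/5

Row-reduce the augmented matrix:
R1 ← R1 / (-2/5).
R2 ← R2 − 1/5·R1.
R3 ← R3 − 2/3·R1.
R2 ← R2 / (-59/40).
R1 ← R1 − 35/8·R2.
R3 ← R3 + 5/4·R2.
R3 ← R3 / (-220/531).
R1 ← R1 − 20/59·R3.
R2 ← R2 − 20/177·R3.
Reading off the reduced rows gives u = 3/2, v = 5/2, w = 6/5.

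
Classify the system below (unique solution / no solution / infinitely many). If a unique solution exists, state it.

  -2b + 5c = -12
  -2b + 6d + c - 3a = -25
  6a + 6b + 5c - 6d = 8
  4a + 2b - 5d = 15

Row-reduce the augmented matrix:
Swap R1 and R2.
R1 ← R1 / (-3).
R3 ← R3 − 6·R1.
R4 ← R4 − 4·R1.
R2 ← R2 / (-2).
R1 ← R1 − 2/3·R2.
R3 ← R3 − 2·R2.
R4 ← R4 + 2/3·R2.
R3 ← R3 / (12).
R1 ← R1 − 4/3·R3.
R2 ← R2 + 5/2·R3.
R4 ← R4 + 1/3·R3.
R4 ← R4 / (19/6).
R1 ← R1 + 8/3·R4.
R2 ← R2 − 5/4·R4.
R3 ← R3 − 1/2·R4.
Reading off the reduced rows gives a = -3, b = 1, c = -2, d = -5.

a = -3, b = 1, c = -2, d = -5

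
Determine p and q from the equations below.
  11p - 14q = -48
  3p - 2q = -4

Row-reduce the augmented matrix:
R1 ← R1 / (11).
R2 ← R2 − 3·R1.
R2 ← R2 / (20/11).
R1 ← R1 + 14/11·R2.
Reading off the reduced rows gives p = 2, q = 5.

p = 2, q = 5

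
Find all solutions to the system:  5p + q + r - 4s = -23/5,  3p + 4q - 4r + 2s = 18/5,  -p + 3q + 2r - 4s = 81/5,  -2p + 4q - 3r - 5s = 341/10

p = -3, q = 12/5, r = -2, s = -5/2

Row-reduce the augmented matrix:
R1 ← R1 / (5).
R2 ← R2 − 3·R1.
R3 ← R3 + 1·R1.
R4 ← R4 + 2·R1.
R2 ← R2 / (17/5).
R1 ← R1 − 1/5·R2.
R3 ← R3 − 16/5·R2.
R4 ← R4 − 22/5·R2.
R3 ← R3 / (111/17).
R1 ← R1 − 8/17·R3.
R2 ← R2 + 23/17·R3.
R4 ← R4 − 57/17·R3.
R4 ← R4 / (-285/37).
R1 ← R1 + 46/111·R4.
R2 ← R2 + 62/111·R4.
R3 ← R3 + 152/111·R4.
Reading off the reduced rows gives p = -3, q = 12/5, r = -2, s = -5/2.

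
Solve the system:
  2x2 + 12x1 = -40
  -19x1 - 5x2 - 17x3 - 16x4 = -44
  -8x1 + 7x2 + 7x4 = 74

infinitely many solutions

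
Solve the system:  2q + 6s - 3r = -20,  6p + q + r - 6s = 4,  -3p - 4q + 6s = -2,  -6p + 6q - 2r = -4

infinitely many solutions

Row-reduce:
Swap R1 and R2.
R1 ← R1 / (6).
R3 ← R3 + 3·R1.
R4 ← R4 + 6·R1.
R2 ← R2 / (2).
R1 ← R1 − 1/6·R2.
R3 ← R3 + 7/2·R2.
R4 ← R4 − 7·R2.
R3 ← R3 / (-19/4).
R1 ← R1 − 5/12·R3.
R2 ← R2 + 3/2·R3.
R4 ← R4 − 19/2·R3.
Rank is 3 with 4 unknowns, leaving s free.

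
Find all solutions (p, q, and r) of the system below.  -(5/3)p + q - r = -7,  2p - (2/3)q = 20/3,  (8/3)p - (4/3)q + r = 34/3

no solution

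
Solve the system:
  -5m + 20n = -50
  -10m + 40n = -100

infinitely many solutions

Row-reduce:
R1 ← R1 / (-5).
R2 ← R2 + 10·R1.
Rank is 1 with 2 unknowns, leaving n free.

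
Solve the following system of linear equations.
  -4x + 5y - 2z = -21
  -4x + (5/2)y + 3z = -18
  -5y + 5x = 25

Row-reduce:
R1 ← R1 / (-4).
R2 ← R2 + 4·R1.
R3 ← R3 − 5·R1.
R2 ← R2 / (-5/2).
R1 ← R1 + 5/4·R2.
R3 ← R3 − 5/4·R2.
Row 3 reduces to 0 = 1/4, a contradiction. The system is inconsistent.

no solution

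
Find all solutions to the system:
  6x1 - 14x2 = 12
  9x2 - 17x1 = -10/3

Row-reduce the augmented matrix:
R1 ← R1 / (6).
R2 ← R2 + 17·R1.
R2 ← R2 / (-92/3).
R1 ← R1 + 7/3·R2.
Reading off the reduced rows gives x1 = -1/3, x2 = -1.

x1 = -1/3, x2 = -1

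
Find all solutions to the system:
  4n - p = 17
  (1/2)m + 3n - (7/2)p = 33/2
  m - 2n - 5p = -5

no solution

Row-reduce:
Swap R1 and R2.
R1 ← R1 / (1/2).
R3 ← R3 − 1·R1.
R2 ← R2 / (4).
R1 ← R1 − 6·R2.
R3 ← R3 + 8·R2.
Row 3 reduces to 0 = -4, a contradiction. The system is inconsistent.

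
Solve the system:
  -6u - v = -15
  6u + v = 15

infinitely many solutions

Row-reduce:
R1 ← R1 / (-6).
R2 ← R2 − 6·R1.
Rank is 1 with 2 unknowns, leaving v free.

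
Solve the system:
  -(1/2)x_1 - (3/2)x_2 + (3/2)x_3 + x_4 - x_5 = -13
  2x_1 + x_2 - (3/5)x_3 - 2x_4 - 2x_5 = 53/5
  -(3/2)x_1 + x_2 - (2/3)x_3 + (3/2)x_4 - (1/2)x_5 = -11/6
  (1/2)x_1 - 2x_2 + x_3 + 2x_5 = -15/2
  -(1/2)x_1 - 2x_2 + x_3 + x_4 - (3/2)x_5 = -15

x_1 = -1, x_2 = 4, x_3 = -1, x_4 = -5, x_5 = 1

Row-reduce the augmented matrix:
R1 ← R1 / (-1/2).
R2 ← R2 − 2·R1.
R3 ← R3 + 3/2·R1.
R4 ← R4 − 1/2·R1.
R5 ← R5 + 1/2·R1.
R2 ← R2 / (-5).
R1 ← R1 − 3·R2.
R3 ← R3 − 11/2·R2.
R4 ← R4 + 7/2·R2.
R5 ← R5 + 1/2·R2.
R3 ← R3 / (58/75).
R1 ← R1 − 6/25·R3.
R2 ← R2 + 27/25·R3.
R4 ← R4 + 32/25·R3.
R5 ← R5 + 26/25·R3.
R4 ← R4 / (22/29).
R1 ← R1 + 59/58·R4.
R2 ← R2 − 67/116·R4.
R3 ← R3 − 105/116·R4.
R5 ← R5 − 43/58·R4.
R5 ← R5 / (-85/22).
R1 ← R1 + 27/11·R5.
R2 ← R2 + 73/22·R5.
R3 ← R3 + 75/22·R5.
R4 ← R4 + 23/11·R5.
Reading off the reduced rows gives x_1 = -1, x_2 = 4, x_3 = -1, x_4 = -5, x_5 = 1.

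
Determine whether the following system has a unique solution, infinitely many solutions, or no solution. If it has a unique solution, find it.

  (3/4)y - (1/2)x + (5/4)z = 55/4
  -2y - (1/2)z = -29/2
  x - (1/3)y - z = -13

Row-reduce the augmented matrix:
R1 ← R1 / (-1/2).
R3 ← R3 − 1·R1.
R2 ← R2 / (-2).
R1 ← R1 + 3/2·R2.
R3 ← R3 − 7/6·R2.
R3 ← R3 / (29/24).
R1 ← R1 + 17/8·R3.
R2 ← R2 − 1/4·R3.
Reading off the reduced rows gives x = -6, y = 6, z = 5.

x = -6, y = 6, z = 5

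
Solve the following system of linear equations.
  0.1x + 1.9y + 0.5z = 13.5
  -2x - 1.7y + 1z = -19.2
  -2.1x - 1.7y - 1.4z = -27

x = 6, y = 6, z = 3

Row-reduce the augmented matrix:
R1 ← R1 / (1/10).
R2 ← R2 + 2·R1.
R3 ← R3 + 21/10·R1.
R2 ← R2 / (363/10).
R1 ← R1 − 19·R2.
R3 ← R3 − 191/5·R2.
R3 ← R3 / (-817/330).
R1 ← R1 + 25/33·R3.
R2 ← R2 − 10/33·R3.
Reading off the reduced rows gives x = 6, y = 6, z = 3.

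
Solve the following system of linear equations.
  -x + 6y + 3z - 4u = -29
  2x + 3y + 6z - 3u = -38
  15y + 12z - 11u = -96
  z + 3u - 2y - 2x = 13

Row-reduce:
R1 ← R1 / (-1).
R2 ← R2 − 2·R1.
R4 ← R4 + 2·R1.
R2 ← R2 / (15).
R1 ← R1 + 6·R2.
R3 ← R3 − 15·R2.
R4 ← R4 + 14·R2.
Swap R3 and R4.
R3 ← R3 / (31/5).
R1 ← R1 − 9/5·R3.
R2 ← R2 − 4/5·R3.
Rank is 3 with 4 unknowns, leaving u free.

infinitely many solutions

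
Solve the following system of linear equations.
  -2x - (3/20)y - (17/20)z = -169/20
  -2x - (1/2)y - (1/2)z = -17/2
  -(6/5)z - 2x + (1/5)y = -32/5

Row-reduce:
R1 ← R1 / (-2).
R2 ← R2 + 2·R1.
R3 ← R3 + 2·R1.
R2 ← R2 / (-7/20).
R1 ← R1 − 3/40·R2.
R3 ← R3 − 7/20·R2.
Row 3 reduces to 0 = 2, a contradiction. The system is inconsistent.

no solution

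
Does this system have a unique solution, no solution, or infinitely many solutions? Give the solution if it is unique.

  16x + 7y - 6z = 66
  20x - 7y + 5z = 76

Row-reduce:
R1 ← R1 / (16).
R2 ← R2 − 20·R1.
R2 ← R2 / (-63/4).
R1 ← R1 − 7/16·R2.
Rank is 2 with 3 unknowns, leaving z free.

infinitely many solutions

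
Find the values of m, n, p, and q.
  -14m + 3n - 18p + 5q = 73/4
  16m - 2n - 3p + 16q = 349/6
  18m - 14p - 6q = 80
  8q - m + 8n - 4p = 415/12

m = 11/4, n = 8/3, p = -5/2, q = 3/4

Row-reduce the augmented matrix:
R1 ← R1 / (-14).
R2 ← R2 − 16·R1.
R3 ← R3 − 18·R1.
R4 ← R4 + 1·R1.
R2 ← R2 / (10/7).
R1 ← R1 + 3/14·R2.
R3 ← R3 − 27/7·R2.
R4 ← R4 − 109/14·R2.
R3 ← R3 / (53/2).
R1 ← R1 + 9/4·R3.
R2 ← R2 + 33/2·R3.
R4 ← R4 − 503/4·R3.
R4 ← R4 / (43851/265).
R1 ← R1 + 541/265·R4.
R2 ← R2 + 1115/53·R4.
R3 ← R3 + 582/265·R4.
Reading off the reduced rows gives m = 11/4, n = 8/3, p = -5/2, q = 3/4.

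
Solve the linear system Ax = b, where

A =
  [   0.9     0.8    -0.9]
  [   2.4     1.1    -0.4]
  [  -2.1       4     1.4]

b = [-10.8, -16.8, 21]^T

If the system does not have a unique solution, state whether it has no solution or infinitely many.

x_1 = -6, x_2 = 0, x_3 = 6

Row-reduce the augmented matrix:
R1 ← R1 / (9/10).
R2 ← R2 − 12/5·R1.
R3 ← R3 + 21/10·R1.
R2 ← R2 / (-31/30).
R1 ← R1 − 8/9·R2.
R3 ← R3 − 88/15·R2.
R3 ← R3 / (3303/310).
R1 ← R1 − 67/93·R3.
R2 ← R2 + 60/31·R3.
Reading off the reduced rows gives x_1 = -6, x_2 = 0, x_3 = 6.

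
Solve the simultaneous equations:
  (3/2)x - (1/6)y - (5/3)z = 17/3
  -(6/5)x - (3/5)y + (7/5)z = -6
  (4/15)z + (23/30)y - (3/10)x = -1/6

Row-reduce:
R1 ← R1 / (3/2).
R2 ← R2 + 6/5·R1.
R3 ← R3 + 3/10·R1.
R2 ← R2 / (-11/15).
R1 ← R1 + 1/9·R2.
R3 ← R3 − 11/15·R2.
Row 3 reduces to 0 = -1/2, a contradiction. The system is inconsistent.

no solution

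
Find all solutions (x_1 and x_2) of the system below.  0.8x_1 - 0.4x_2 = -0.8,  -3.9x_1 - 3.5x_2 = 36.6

Row-reduce the augmented matrix:
R1 ← R1 / (4/5).
R2 ← R2 + 39/10·R1.
R2 ← R2 / (-109/20).
R1 ← R1 + 1/2·R2.
Reading off the reduced rows gives x_1 = -4, x_2 = -6.

x_1 = -4, x_2 = -6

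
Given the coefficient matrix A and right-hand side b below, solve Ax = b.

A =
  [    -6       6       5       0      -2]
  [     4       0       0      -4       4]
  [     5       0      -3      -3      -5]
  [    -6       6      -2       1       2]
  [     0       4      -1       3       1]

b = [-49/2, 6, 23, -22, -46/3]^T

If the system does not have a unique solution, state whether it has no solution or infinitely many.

Row-reduce the augmented matrix:
R1 ← R1 / (-6).
R2 ← R2 − 4·R1.
R3 ← R3 − 5·R1.
R4 ← R4 + 6·R1.
R2 ← R2 / (4).
R1 ← R1 + 1·R2.
R3 ← R3 − 5·R2.
R5 ← R5 − 4·R2.
R3 ← R3 / (-3).
R2 ← R2 − 5/6·R3.
R4 ← R4 + 7·R3.
R5 ← R5 + 13/3·R3.
R4 ← R4 / (-11/3).
R1 ← R1 + 1·R4.
R2 ← R2 + 4/9·R4.
R3 ← R3 + 2/3·R4.
R5 ← R5 − 37/9·R4.
R5 ← R5 / (1433/33).
R1 ← R1 + 71/11·R5.
R2 ← R2 + 179/33·R5.
R3 ← R3 + 18/11·R5.
R4 ← R4 + 82/11·R5.
Reading off the reduced rows gives x_1 = 1, x_2 = -7/3, x_3 = -3/2, x_4 = -2, x_5 = -3/2.

x_1 = 1, x_2 = -7/3, x_3 = -3/2, x_4 = -2, x_5 = -3/2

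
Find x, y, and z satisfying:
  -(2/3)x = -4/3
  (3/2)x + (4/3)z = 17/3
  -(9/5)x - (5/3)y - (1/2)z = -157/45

x = 2, y = -2/3, z = 2

Row-reduce the augmented matrix:
R1 ← R1 / (-2/3).
R2 ← R2 − 3/2·R1.
R3 ← R3 + 9/5·R1.
Swap R2 and R3.
R2 ← R2 / (-5/3).
R3 ← R3 / (4/3).
R2 ← R2 − 3/10·R3.
Reading off the reduced rows gives x = 2, y = -2/3, z = 2.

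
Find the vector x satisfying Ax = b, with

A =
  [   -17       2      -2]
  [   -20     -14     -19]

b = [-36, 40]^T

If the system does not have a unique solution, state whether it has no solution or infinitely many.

infinitely many solutions

Row-reduce:
R1 ← R1 / (-17).
R2 ← R2 + 20·R1.
R2 ← R2 / (-278/17).
R1 ← R1 + 2/17·R2.
Rank is 2 with 3 unknowns, leaving x_3 free.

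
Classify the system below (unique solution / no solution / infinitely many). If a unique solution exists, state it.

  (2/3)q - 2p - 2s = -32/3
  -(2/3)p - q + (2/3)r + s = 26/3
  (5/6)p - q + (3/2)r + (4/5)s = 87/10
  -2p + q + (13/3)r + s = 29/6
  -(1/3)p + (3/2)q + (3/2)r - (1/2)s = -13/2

Row-reduce:
R1 ← R1 / (-2).
R2 ← R2 + 2/3·R1.
R3 ← R3 − 5/6·R1.
R4 ← R4 + 2·R1.
R5 ← R5 + 1/3·R1.
R2 ← R2 / (-11/9).
R1 ← R1 + 1/3·R2.
R3 ← R3 + 13/18·R2.
R4 ← R4 − 1/3·R2.
R5 ← R5 − 25/18·R2.
R3 ← R3 / (73/66).
R1 ← R1 + 2/11·R3.
R2 ← R2 + 6/11·R3.
R4 ← R4 − 149/33·R3.
R5 ← R5 − 149/66·R3.
R4 ← R4 / (2778/365).
R1 ← R1 − 138/365·R4.
R2 ← R2 + 681/365·R4.
R3 ← R3 + 336/365·R4.
R5 ← R5 − 1389/365·R4.
Row 5 reduces to 0 = -1/4, a contradiction. The system is inconsistent.

no solution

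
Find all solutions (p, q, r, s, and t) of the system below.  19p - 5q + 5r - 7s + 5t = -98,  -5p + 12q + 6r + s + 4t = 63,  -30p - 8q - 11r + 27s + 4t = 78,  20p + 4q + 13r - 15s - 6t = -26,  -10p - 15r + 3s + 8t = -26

infinitely many solutions

Row-reduce:
R1 ← R1 / (19).
R2 ← R2 + 5·R1.
R3 ← R3 + 30·R1.
R4 ← R4 − 20·R1.
R5 ← R5 + 10·R1.
R2 ← R2 / (203/19).
R1 ← R1 + 5/19·R2.
R3 ← R3 + 302/19·R2.
R4 ← R4 − 176/19·R2.
R5 ← R5 + 50/19·R2.
R3 ← R3 / (1579/203).
R1 ← R1 − 90/203·R3.
R2 ← R2 − 139/203·R3.
R4 ← R4 − 283/203·R3.
R5 ← R5 + 2145/203·R3.
R4 ← R4 / (-15056/1579).
R1 ← R1 + 1937/1579·R4.
R2 ← R2 + 2167/1579·R4.
R3 ← R3 − 2983/1579·R4.
R5 ← R5 − 30112/1579·R4.
Rank is 4 with 5 unknowns, leaving t free.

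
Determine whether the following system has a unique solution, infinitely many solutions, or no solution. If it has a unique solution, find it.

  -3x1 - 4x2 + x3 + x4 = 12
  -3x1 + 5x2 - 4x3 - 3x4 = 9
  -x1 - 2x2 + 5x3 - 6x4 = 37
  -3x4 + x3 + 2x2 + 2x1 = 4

Row-reduce the augmented matrix:
R1 ← R1 / (-3).
R2 ← R2 + 3·R1.
R3 ← R3 + 1·R1.
R4 ← R4 − 2·R1.
R2 ← R2 / (9).
R1 ← R1 − 4/3·R2.
R3 ← R3 + 2/3·R2.
R4 ← R4 + 2/3·R2.
R3 ← R3 / (116/27).
R1 ← R1 − 11/27·R3.
R2 ← R2 + 5/9·R3.
R4 ← R4 − 35/27·R3.
R4 ← R4 / (-73/116).
R1 ← R1 − 103/116·R4.
R2 ← R2 + 151/116·R4.
R3 ← R3 + 179/116·R4.
Reading off the reduced rows gives x1 = -4, x2 = 0, x3 = 3, x4 = -3.

x1 = -4, x2 = 0, x3 = 3, x4 = -3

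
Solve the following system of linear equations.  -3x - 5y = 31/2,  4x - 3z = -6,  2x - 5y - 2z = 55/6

x = -1, y = -5/2, z = 2/3

Row-reduce the augmented matrix:
R1 ← R1 / (-3).
R2 ← R2 − 4·R1.
R3 ← R3 − 2·R1.
R2 ← R2 / (-20/3).
R1 ← R1 − 5/3·R2.
R3 ← R3 + 25/3·R2.
R3 ← R3 / (7/4).
R1 ← R1 + 3/4·R3.
R2 ← R2 − 9/20·R3.
Reading off the reduced rows gives x = -1, y = -5/2, z = 2/3.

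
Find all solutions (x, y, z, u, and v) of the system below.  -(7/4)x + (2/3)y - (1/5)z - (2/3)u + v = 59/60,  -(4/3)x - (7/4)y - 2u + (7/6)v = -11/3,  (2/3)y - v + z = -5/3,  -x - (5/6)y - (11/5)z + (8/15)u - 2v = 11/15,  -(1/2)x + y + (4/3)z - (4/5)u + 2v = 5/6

Row-reduce:
R1 ← R1 / (-7/4).
R2 ← R2 + 4/3·R1.
R4 ← R4 + 1·R1.
R5 ← R5 + 1/2·R1.
R2 ← R2 / (-569/252).
R1 ← R1 + 8/21·R2.
R3 ← R3 − 2/3·R2.
R4 ← R4 + 17/14·R2.
R5 ← R5 − 17/21·R2.
R3 ← R3 / (2973/2845).
R1 ← R1 − 252/2845·R3.
R2 ← R2 + 192/2845·R3.
R4 ← R4 + 6167/2845·R3.
R5 ← R5 − 12334/8535·R3.
R4 ← R4 / (35804/44595).
R1 ← R1 − 664/991·R4.
R2 ← R2 − 1880/2973·R4.
R3 ← R3 + 3760/8919·R4.
R5 ← R5 + 71608/133785·R4.
Row 5 reduces to 0 = 2/3, a contradiction. The system is inconsistent.

no solution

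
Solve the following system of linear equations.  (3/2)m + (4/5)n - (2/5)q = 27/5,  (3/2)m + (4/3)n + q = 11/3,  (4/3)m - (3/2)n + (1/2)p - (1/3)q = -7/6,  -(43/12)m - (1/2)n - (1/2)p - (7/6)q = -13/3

infinitely many solutions

Row-reduce:
R1 ← R1 / (3/2).
R2 ← R2 − 3/2·R1.
R3 ← R3 − 4/3·R1.
R4 ← R4 + 43/12·R1.
R2 ← R2 / (8/15).
R1 ← R1 − 8/15·R2.
R3 ← R3 + 199/90·R2.
R4 ← R4 − 127/90·R2.
R3 ← R3 / (1/2).
R4 ← R4 + 1/2·R3.
Rank is 3 with 4 unknowns, leaving q free.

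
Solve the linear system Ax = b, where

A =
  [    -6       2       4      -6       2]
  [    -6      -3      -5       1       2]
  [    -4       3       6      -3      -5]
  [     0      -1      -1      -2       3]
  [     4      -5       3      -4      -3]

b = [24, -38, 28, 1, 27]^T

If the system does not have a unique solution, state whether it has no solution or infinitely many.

Row-reduce the augmented matrix:
R1 ← R1 / (-6).
R2 ← R2 + 6·R1.
R3 ← R3 + 4·R1.
R5 ← R5 − 4·R1.
R2 ← R2 / (-5).
R1 ← R1 + 1/3·R2.
R3 ← R3 − 5/3·R2.
R4 ← R4 + 1·R2.
R5 ← R5 + 11/3·R2.
R3 ← R3 / (1/3).
R1 ← R1 + 1/15·R3.
R2 ← R2 − 9/5·R3.
R4 ← R4 − 4/5·R3.
R5 ← R5 − 184/15·R3.
R4 ← R4 / (-57/5).
R1 ← R1 − 6/5·R4.
R2 ← R2 + 97/5·R4.
R3 ← R3 − 10·R4.
R5 ← R5 + 679/5·R4.
R5 ← R5 / (832/57).
R1 ← R1 − 6/19·R5.
R2 ← R2 − 184/57·R5.
R3 ← R3 + 173/57·R5.
R4 ← R4 + 91/57·R5.
Reading off the reduced rows gives x_1 = 2, x_2 = 1, x_3 = 4, x_4 = -3, x_5 = 0.

x_1 = 2, x_2 = 1, x_3 = 4, x_4 = -3, x_5 = 0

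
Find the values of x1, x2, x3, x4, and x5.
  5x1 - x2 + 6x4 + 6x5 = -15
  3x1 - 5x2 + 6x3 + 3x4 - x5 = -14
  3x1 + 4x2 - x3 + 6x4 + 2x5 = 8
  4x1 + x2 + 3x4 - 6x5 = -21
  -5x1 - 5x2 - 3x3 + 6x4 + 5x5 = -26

Row-reduce the augmented matrix:
R1 ← R1 / (5).
R2 ← R2 − 3·R1.
R3 ← R3 − 3·R1.
R4 ← R4 − 4·R1.
R5 ← R5 + 5·R1.
R2 ← R2 / (-22/5).
R1 ← R1 + 1/5·R2.
R3 ← R3 − 23/5·R2.
R4 ← R4 − 9/5·R2.
R5 ← R5 + 6·R2.
R3 ← R3 / (58/11).
R1 ← R1 + 3/11·R3.
R2 ← R2 + 15/11·R3.
R4 ← R4 − 27/11·R3.
R5 ← R5 + 123/11·R3.
R4 ← R4 / (-333/116).
R1 ← R1 − 153/116·R4.
R2 ← R2 − 69/116·R4.
R3 ← R3 − 39/116·R4.
R5 ← R5 − 1923/116·R4.
R5 ← R5 / (-1936/37).
R1 ← R1 + 125/37·R5.
R2 ← R2 + 97/37·R5.
R3 ← R3 + 87/37·R5.
R4 ← R4 − 125/37·R5.
Reading off the reduced rows gives x1 = -3, x2 = 6, x3 = 5, x4 = -1, x5 = 2.

x1 = -3, x2 = 6, x3 = 5, x4 = -1, x5 = 2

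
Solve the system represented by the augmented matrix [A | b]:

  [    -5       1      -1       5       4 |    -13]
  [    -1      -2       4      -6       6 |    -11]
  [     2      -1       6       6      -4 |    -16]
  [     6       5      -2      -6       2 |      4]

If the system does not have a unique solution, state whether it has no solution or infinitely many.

Row-reduce:
R1 ← R1 / (-5).
R2 ← R2 + 1·R1.
R3 ← R3 − 2·R1.
R4 ← R4 − 6·R1.
R2 ← R2 / (-11/5).
R1 ← R1 + 1/5·R2.
R3 ← R3 + 3/5·R2.
R4 ← R4 − 31/5·R2.
R3 ← R3 / (49/11).
R1 ← R1 + 2/11·R3.
R2 ← R2 + 21/11·R3.
R4 ← R4 − 95/11·R3.
R4 ← R4 / (-1908/49).
R1 ← R1 − 2/49·R4.
R2 ← R2 − 52/7·R4.
R3 ← R3 − 109/49·R4.
Rank is 4 with 5 unknowns, leaving x_5 free.

infinitely many solutions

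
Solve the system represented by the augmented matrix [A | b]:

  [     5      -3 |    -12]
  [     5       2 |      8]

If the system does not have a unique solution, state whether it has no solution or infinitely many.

x_1 = 0, x_2 = 4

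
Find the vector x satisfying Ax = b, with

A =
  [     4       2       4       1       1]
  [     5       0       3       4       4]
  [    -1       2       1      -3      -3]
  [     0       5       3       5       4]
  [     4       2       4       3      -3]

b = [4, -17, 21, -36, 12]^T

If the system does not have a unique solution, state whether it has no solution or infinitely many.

infinitely many solutions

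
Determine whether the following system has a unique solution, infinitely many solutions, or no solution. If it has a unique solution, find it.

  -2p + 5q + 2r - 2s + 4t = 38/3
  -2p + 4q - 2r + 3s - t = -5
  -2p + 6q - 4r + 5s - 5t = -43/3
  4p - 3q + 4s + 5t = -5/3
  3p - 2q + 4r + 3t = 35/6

p = -1/2, q = 1/3, r = 1, s = -4/3, t = 4/3

Row-reduce the augmented matrix:
R1 ← R1 / (-2).
R2 ← R2 + 2·R1.
R3 ← R3 + 2·R1.
R4 ← R4 − 4·R1.
R5 ← R5 − 3·R1.
R2 ← R2 / (-1).
R1 ← R1 + 5/2·R2.
R3 ← R3 − 1·R2.
R4 ← R4 − 7·R2.
R5 ← R5 − 11/2·R2.
R3 ← R3 / (-10).
R1 ← R1 − 9·R3.
R2 ← R2 − 4·R3.
R4 ← R4 + 24·R3.
R5 ← R5 + 15·R3.
R4 ← R4 / (31/5).
R1 ← R1 + 7/10·R4.
R2 ← R2 + 1/5·R4.
R3 ← R3 + 6/5·R4.
R5 ← R5 − 13/2·R4.
R5 ← R5 / (-599/62).
R1 ← R1 + 49/62·R5.
R2 ← R2 + 7/31·R5.
R3 ← R3 − 113/31·R5.
R4 ← R4 − 58/31·R5.
Reading off the reduced rows gives p = -1/2, q = 1/3, r = 1, s = -4/3, t = 4/3.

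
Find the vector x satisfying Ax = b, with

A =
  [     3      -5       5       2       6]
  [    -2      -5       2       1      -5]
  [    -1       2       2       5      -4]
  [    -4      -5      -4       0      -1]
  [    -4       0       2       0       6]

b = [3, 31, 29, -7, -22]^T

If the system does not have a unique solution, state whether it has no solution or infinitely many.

x_1 = 1, x_2 = -1, x_3 = 3, x_4 = 2, x_5 = -4

Row-reduce the augmented matrix:
R1 ← R1 / (3).
R2 ← R2 + 2·R1.
R3 ← R3 + 1·R1.
R4 ← R4 + 4·R1.
R5 ← R5 + 4·R1.
R2 ← R2 / (-25/3).
R1 ← R1 + 5/3·R2.
R3 ← R3 − 1/3·R2.
R4 ← R4 + 35/3·R2.
R5 ← R5 + 20/3·R2.
R3 ← R3 / (97/25).
R1 ← R1 − 3/5·R3.
R2 ← R2 + 16/25·R3.
R4 ← R4 + 24/5·R3.
R5 ← R5 − 22/5·R3.
R4 ← R4 / (633/97).
R1 ← R1 + 67/97·R4.
R2 ← R2 − 65/97·R4.
R3 ← R3 − 144/97·R4.
R5 ← R5 + 556/97·R4.
R5 ← R5 / (4700/211).
R1 ← R1 − 662/211·R5.
R2 ← R2 + 173/211·R5.
R3 ← R3 + 393/211·R5.
R4 ← R4 − 190/211·R5.
Reading off the reduced rows gives x_1 = 1, x_2 = -1, x_3 = 3, x_4 = 2, x_5 = -4.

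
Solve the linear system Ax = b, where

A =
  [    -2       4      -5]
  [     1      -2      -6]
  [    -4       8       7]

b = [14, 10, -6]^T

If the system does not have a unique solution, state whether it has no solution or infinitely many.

infinitely many solutions

Row-reduce:
R1 ← R1 / (-2).
R2 ← R2 − 1·R1.
R3 ← R3 + 4·R1.
R2 ← R2 / (-17/2).
R1 ← R1 − 5/2·R2.
R3 ← R3 − 17·R2.
Rank is 2 with 3 unknowns, leaving x_2 free.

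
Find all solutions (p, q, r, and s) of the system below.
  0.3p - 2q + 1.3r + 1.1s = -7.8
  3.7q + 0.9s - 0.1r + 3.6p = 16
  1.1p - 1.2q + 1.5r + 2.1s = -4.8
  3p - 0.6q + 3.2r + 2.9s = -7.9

p = 3, q = 1, r = -6, s = 1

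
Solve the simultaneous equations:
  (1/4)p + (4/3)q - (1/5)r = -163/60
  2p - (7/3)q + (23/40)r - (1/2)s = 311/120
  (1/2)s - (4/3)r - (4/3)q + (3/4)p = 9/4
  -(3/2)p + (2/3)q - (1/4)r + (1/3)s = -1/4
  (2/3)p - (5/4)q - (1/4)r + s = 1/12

no solution

Row-reduce:
R1 ← R1 / (1/4).
R2 ← R2 − 2·R1.
R3 ← R3 − 3/4·R1.
R4 ← R4 + 3/2·R1.
R5 ← R5 − 2/3·R1.
R2 ← R2 / (-13).
R1 ← R1 − 16/3·R2.
R3 ← R3 + 16/3·R2.
R4 ← R4 − 26/3·R2.
R5 ← R5 + 173/36·R2.
R3 ← R3 / (-317/195).
R1 ← R1 − 6/65·R3.
R2 ← R2 + 87/520·R3.
R5 ← R5 + 1083/2080·R3.
Swap R4 and R5.
R4 ← R4 / (175103/182592).
R1 ← R1 + 157/951·R4.
R2 ← R2 + 173/5072·R4.
R3 ← R3 + 275/634·R4.
Row 5 reduces to 0 = -1/3, a contradiction. The system is inconsistent.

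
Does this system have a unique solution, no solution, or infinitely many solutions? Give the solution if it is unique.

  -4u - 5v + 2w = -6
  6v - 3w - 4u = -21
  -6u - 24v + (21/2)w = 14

no solution

Row-reduce:
R1 ← R1 / (-4).
R2 ← R2 + 4·R1.
R3 ← R3 + 6·R1.
R2 ← R2 / (11).
R1 ← R1 − 5/4·R2.
R3 ← R3 + 33/2·R2.
Row 3 reduces to 0 = 1/2, a contradiction. The system is inconsistent.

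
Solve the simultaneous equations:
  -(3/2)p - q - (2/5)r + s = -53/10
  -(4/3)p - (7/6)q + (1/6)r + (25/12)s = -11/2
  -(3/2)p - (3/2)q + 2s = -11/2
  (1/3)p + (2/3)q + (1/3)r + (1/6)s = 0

infinitely many solutions

Row-reduce:
R1 ← R1 / (-3/2).
R2 ← R2 + 4/3·R1.
R3 ← R3 + 3/2·R1.
R4 ← R4 − 1/3·R1.
R2 ← R2 / (-5/18).
R1 ← R1 − 2/3·R2.
R3 ← R3 + 1/2·R2.
R4 ← R4 − 4/9·R2.
R3 ← R3 / (-27/50).
R1 ← R1 − 38/25·R3.
R2 ← R2 + 47/25·R3.
R4 ← R4 − 27/25·R3.
Rank is 3 with 4 unknowns, leaving s free.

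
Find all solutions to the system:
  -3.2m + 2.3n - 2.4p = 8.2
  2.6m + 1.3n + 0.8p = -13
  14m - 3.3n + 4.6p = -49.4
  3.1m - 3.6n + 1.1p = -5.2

m = -4, n = -2, p = 0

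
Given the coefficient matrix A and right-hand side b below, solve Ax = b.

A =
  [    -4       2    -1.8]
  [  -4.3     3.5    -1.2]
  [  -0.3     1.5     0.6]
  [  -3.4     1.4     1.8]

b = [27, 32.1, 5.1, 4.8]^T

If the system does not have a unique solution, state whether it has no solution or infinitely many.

x_1 = -2, x_2 = 5, x_3 = -5

Row-reduce the augmented matrix:
R1 ← R1 / (-4).
R2 ← R2 + 43/10·R1.
R3 ← R3 + 3/10·R1.
R4 ← R4 + 17/5·R1.
R2 ← R2 / (27/20).
R1 ← R1 + 1/2·R2.
R3 ← R3 − 27/20·R2.
R4 ← R4 + 3/10·R2.
Swap R3 and R4.
R3 ← R3 / (262/75).
R1 ← R1 − 13/18·R3.
R2 ← R2 − 49/90·R3.
R4 reduces to 0 = 0, so the extra equation is consistent.
Reading off the reduced rows gives x_1 = -2, x_2 = 5, x_3 = -5.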